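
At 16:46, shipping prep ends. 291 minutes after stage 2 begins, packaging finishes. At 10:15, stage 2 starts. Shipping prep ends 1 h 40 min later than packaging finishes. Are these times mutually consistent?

Packaging ends at 10:15 + 291 min = 15:06.
Shipping prep ends at 15:06 + 100 min = 16:46.
That matches the stated 16:46, so the schedule is consistent.

Yes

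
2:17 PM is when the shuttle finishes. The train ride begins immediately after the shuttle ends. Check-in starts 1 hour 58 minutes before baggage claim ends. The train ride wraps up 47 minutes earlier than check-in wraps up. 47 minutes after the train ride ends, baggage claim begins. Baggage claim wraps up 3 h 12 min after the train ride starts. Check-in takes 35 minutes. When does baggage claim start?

4:06 PM

The train ride starts at 2:17 PM.
Baggage claim ends at 2:17 PM + 192 min = 5:29 PM.
Check-in starts at 5:29 PM − 118 min = 3:31 PM.
Check-in ends at 3:31 PM + 35 min = 4:06 PM.
The train ride ends at 4:06 PM − 47 min = 3:19 PM.
Baggage claim starts at 3:19 PM + 47 min = 4:06 PM.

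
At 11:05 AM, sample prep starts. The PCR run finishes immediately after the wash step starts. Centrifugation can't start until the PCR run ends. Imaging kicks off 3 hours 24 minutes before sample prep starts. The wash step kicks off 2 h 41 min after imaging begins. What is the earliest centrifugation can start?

Imaging starts at 11:05 AM − 204 min = 7:41 AM.
The wash step starts at 7:41 AM + 161 min = 10:22 AM.
So the PCR run ends at 10:22 AM.
Centrifugation is bounded by the PCR run, so the earliest it can start is 10:22 AM.

10:22 AM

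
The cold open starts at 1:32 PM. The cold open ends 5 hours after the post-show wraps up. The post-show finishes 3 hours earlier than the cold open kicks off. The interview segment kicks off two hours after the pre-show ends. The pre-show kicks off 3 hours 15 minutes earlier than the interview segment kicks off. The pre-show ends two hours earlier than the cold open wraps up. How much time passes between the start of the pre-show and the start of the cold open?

The post-show ends at 1:32 PM − 180 min = 10:32 AM.
The cold open ends at 10:32 AM + 300 min = 3:32 PM.
The pre-show ends at 3:32 PM − 120 min = 1:32 PM.
The interview segment starts at 1:32 PM + 120 min = 3:32 PM.
The pre-show starts at 3:32 PM − 195 min = 12:17 PM.
From 12:17 PM to 1:32 PM is 1 hour 15 minutes.

1 hour 15 minutes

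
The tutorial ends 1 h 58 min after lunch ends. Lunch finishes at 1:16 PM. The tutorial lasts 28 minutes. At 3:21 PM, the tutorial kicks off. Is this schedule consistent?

No

The tutorial ends at 1:16 PM + 118 min = 3:14 PM.
The tutorial starts at 3:14 PM − 28 min = 2:46 PM.
But the tutorial is also said to start at 3:21 PM — a 35-minute conflict.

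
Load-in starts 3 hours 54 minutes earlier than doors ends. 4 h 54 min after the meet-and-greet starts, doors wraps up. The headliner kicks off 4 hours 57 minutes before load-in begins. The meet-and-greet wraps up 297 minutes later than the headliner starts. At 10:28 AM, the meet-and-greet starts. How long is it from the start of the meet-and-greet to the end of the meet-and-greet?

Doors ends at 10:28 AM + 294 min = 3:22 PM.
Load-in starts at 3:22 PM − 234 min = 11:28 AM.
The headliner starts at 11:28 AM − 297 min = 6:31 AM.
The meet-and-greet ends at 6:31 AM + 297 min = 11:28 AM.
From 10:28 AM to 11:28 AM is an hour.

an hour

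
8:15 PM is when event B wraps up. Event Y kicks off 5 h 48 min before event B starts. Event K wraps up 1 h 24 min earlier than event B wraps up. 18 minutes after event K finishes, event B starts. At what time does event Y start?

1:21 PM

Event K ends at 8:15 PM − 84 min = 6:51 PM.
Event B starts at 6:51 PM + 18 min = 7:09 PM.
Event Y starts at 7:09 PM − 348 min = 1:21 PM.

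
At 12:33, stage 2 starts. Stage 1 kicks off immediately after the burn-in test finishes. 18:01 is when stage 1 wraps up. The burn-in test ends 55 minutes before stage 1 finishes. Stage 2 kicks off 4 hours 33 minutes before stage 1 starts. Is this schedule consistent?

The burn-in test ends at 18:01 − 55 min = 17:06.
So stage 1 starts at 17:06.
Stage 2 starts at 17:06 − 273 min = 12:33.
That matches the stated 12:33, so the schedule is consistent.

Yes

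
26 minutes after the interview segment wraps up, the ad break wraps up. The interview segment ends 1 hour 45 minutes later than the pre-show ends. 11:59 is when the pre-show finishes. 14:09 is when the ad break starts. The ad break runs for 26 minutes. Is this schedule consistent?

No

The interview segment ends at 11:59 + 105 min = 13:44.
The ad break ends at 13:44 + 26 min = 14:10.
The ad break starts at 14:10 − 26 min = 13:44.
But the ad break is also said to start at 14:09 — a 25-minute conflict.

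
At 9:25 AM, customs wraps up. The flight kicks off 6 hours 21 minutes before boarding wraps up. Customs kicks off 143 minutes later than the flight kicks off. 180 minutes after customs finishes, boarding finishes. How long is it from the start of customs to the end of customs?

Boarding ends at 9:25 AM + 180 min = 12:25 PM.
The flight starts at 12:25 PM − 381 min = 6:04 AM.
Customs starts at 6:04 AM + 143 min = 8:27 AM.
From 8:27 AM to 9:25 AM is 58 minutes.

58 minutes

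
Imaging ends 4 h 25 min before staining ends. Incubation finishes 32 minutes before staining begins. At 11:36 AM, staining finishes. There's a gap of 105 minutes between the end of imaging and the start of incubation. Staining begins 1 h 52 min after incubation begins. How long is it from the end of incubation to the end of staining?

1 hour 20 minutes

Imaging ends at 11:36 AM − 265 min = 7:11 AM.
Incubation starts at 7:11 AM + 105 min = 8:56 AM.
Staining starts at 8:56 AM + 112 min = 10:48 AM.
Incubation ends at 10:48 AM − 32 min = 10:16 AM.
From 10:16 AM to 11:36 AM is 1 hour 20 minutes.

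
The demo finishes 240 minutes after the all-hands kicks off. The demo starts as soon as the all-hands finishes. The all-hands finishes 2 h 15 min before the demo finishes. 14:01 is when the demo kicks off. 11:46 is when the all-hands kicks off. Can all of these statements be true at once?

The demo ends at 11:46 + 240 min = 15:46.
The all-hands ends at 15:46 − 135 min = 13:31.
So the demo starts at 13:31.
But the demo is also said to start at 14:01 — a 30-minute conflict.

No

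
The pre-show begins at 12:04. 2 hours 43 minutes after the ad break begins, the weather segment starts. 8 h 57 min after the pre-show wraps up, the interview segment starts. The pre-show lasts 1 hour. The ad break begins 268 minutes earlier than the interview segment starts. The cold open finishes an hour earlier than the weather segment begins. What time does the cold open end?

The pre-show ends at 12:04 + 60 min = 13:04.
The interview segment starts at 13:04 + 537 min = 22:01.
The ad break starts at 22:01 − 268 min = 17:33.
The weather segment starts at 17:33 + 163 min = 20:16.
The cold open ends at 20:16 − 60 min = 19:16.

19:16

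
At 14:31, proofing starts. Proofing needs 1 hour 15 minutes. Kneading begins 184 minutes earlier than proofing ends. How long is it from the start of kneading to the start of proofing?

Proofing ends at 14:31 + 75 min = 15:46.
Kneading starts at 15:46 − 184 min = 12:42.
From 12:42 to 14:31 is 109 minutes.

109 minutes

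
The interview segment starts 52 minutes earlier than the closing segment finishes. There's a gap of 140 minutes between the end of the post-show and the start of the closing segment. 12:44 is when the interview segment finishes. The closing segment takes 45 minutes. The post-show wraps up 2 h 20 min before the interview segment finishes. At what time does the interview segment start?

12:37

The post-show ends at 12:44 − 140 min = 10:24.
The closing segment starts at 10:24 + 140 min = 12:44.
The closing segment ends at 12:44 + 45 min = 13:29.
The interview segment starts at 13:29 − 52 min = 12:37.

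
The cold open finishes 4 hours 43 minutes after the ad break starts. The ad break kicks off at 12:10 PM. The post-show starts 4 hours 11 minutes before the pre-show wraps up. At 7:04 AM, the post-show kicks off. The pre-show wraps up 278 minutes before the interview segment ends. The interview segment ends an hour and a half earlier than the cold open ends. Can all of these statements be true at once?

The cold open ends at 12:10 PM + 283 min = 4:53 PM.
The interview segment ends at 4:53 PM − 90 min = 3:23 PM.
The pre-show ends at 3:23 PM − 278 min = 10:45 AM.
The post-show starts at 10:45 AM − 251 min = 6:34 AM.
But the post-show is also said to start at 7:04 AM — a 30-minute conflict.

No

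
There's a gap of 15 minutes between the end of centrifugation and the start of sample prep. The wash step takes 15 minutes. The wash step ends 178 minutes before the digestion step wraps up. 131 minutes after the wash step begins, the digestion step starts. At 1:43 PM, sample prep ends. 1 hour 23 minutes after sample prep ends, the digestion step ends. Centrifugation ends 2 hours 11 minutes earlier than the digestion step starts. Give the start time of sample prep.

The digestion step ends at 1:43 PM + 83 min = 3:06 PM.
The wash step ends at 3:06 PM − 178 min = 12:08 PM.
The wash step starts at 12:08 PM − 15 min = 11:53 AM.
The digestion step starts at 11:53 AM + 131 min = 2:04 PM.
Centrifugation ends at 2:04 PM − 131 min = 11:53 AM.
Sample prep starts at 11:53 AM + 15 min = 12:08 PM.

12:08 PM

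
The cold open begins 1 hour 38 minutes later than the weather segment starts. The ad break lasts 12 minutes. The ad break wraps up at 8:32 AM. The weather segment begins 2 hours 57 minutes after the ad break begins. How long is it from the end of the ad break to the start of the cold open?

The ad break starts at 8:32 AM − 12 min = 8:20 AM.
The weather segment starts at 8:20 AM + 177 min = 11:17 AM.
The cold open starts at 11:17 AM + 98 min = 12:55 PM.
From 8:32 AM to 12:55 PM is 4 hours 23 minutes.

4 hours 23 minutes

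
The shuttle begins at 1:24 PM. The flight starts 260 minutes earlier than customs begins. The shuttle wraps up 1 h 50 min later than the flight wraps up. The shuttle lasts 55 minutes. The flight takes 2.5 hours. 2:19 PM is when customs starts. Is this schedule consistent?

The flight starts at 2:19 PM − 260 min = 9:59 AM.
The flight ends at 9:59 AM + 150 min = 12:29 PM.
The shuttle ends at 12:29 PM + 110 min = 2:19 PM.
The shuttle starts at 2:19 PM − 55 min = 1:24 PM.
That matches the stated 1:24 PM, so the schedule is consistent.

Yes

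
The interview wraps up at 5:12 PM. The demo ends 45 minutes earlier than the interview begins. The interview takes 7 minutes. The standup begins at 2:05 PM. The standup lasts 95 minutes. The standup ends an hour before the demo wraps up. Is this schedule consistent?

The interview starts at 5:12 PM − 7 min = 5:05 PM.
The demo ends at 5:05 PM − 45 min = 4:20 PM.
The standup ends at 4:20 PM − 60 min = 3:20 PM.
The standup starts at 3:20 PM − 95 min = 1:45 PM.
But the standup is also said to start at 2:05 PM — a 20-minute conflict.

No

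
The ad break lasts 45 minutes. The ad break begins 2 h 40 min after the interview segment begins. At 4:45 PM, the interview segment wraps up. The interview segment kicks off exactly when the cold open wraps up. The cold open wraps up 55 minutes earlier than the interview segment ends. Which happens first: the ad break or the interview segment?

The cold open ends at 4:45 PM − 55 min = 3:50 PM.
So the interview segment starts at 3:50 PM.
The ad break starts at 3:50 PM + 160 min = 6:30 PM.
The ad break starts at 6:30 PM and the interview segment starts at 3:50 PM, so the interview segment is first.

the interview segment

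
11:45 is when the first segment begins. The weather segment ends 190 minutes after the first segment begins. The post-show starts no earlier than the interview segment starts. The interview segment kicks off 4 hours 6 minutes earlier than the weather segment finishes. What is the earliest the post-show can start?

The weather segment ends at 11:45 + 190 min = 14:55.
The interview segment starts at 14:55 − 246 min = 10:49.
The post-show is bounded by the interview segment, so the earliest it can start is 10:49.

10:49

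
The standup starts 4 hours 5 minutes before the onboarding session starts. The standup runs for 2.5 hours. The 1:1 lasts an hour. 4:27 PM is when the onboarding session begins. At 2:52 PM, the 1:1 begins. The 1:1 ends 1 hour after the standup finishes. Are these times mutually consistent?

The standup starts at 4:27 PM − 245 min = 12:22 PM.
The standup ends at 12:22 PM + 150 min = 2:52 PM.
The 1:1 ends at 2:52 PM + 60 min = 3:52 PM.
The 1:1 starts at 3:52 PM − 60 min = 2:52 PM.
That matches the stated 2:52 PM, so the schedule is consistent.

Yes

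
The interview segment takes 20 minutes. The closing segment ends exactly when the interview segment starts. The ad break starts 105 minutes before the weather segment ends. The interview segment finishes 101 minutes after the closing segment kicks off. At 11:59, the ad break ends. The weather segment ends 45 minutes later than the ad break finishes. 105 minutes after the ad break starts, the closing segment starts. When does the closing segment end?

14:05

The weather segment ends at 11:59 + 45 min = 12:44.
The ad break starts at 12:44 − 105 min = 10:59.
The closing segment starts at 10:59 + 105 min = 12:44.
The interview segment ends at 12:44 + 101 min = 14:25.
The interview segment starts at 14:25 − 20 min = 14:05.
So the closing segment ends at 14:05.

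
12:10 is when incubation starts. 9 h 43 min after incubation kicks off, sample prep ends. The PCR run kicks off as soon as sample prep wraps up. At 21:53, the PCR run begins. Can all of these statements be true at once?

Sample prep ends at 12:10 + 583 min = 21:53.
So the PCR run starts at 21:53.
That matches the stated 21:53, so the schedule is consistent.

Yes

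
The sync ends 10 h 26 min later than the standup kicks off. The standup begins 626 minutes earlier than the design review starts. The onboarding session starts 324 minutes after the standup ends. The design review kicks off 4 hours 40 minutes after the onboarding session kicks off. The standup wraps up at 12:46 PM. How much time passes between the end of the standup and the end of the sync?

604 minutes

The onboarding session starts at 12:46 PM + 324 min = 6:10 PM.
The design review starts at 6:10 PM + 280 min = 10:50 PM.
The standup starts at 10:50 PM − 626 min = 12:24 PM.
The sync ends at 12:24 PM + 626 min = 10:50 PM.
From 12:46 PM to 10:50 PM is 604 minutes.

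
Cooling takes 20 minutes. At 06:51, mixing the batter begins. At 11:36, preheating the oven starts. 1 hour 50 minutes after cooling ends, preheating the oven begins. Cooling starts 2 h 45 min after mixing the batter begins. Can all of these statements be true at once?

Cooling starts at 06:51 + 165 min = 09:36.
Cooling ends at 09:36 + 20 min = 09:56.
Preheating the oven starts at 09:56 + 110 min = 11:46.
But preheating the oven is also said to start at 11:36 — a 10-minute conflict.

No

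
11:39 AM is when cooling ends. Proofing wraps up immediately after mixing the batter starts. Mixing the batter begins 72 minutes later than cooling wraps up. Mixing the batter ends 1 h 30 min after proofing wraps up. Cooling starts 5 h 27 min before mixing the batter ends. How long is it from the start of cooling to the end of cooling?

2 hours 45 minutes

Mixing the batter starts at 11:39 AM + 72 min = 12:51 PM.
So proofing ends at 12:51 PM.
Mixing the batter ends at 12:51 PM + 90 min = 2:21 PM.
Cooling starts at 2:21 PM − 327 min = 8:54 AM.
From 8:54 AM to 11:39 AM is 2 hours 45 minutes.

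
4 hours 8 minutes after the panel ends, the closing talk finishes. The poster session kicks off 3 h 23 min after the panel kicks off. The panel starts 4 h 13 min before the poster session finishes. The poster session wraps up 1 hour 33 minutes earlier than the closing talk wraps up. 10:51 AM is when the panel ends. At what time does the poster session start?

The closing talk ends at 10:51 AM + 248 min = 2:59 PM.
The poster session ends at 2:59 PM − 93 min = 1:26 PM.
The panel starts at 1:26 PM − 253 min = 9:13 AM.
The poster session starts at 9:13 AM + 203 min = 12:36 PM.

12:36 PM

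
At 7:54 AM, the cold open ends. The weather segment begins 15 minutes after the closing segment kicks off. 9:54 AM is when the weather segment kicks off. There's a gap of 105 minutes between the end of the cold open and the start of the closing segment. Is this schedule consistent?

Yes

The closing segment starts at 7:54 AM + 105 min = 9:39 AM.
The weather segment starts at 9:39 AM + 15 min = 9:54 AM.
That matches the stated 9:54 AM, so the schedule is consistent.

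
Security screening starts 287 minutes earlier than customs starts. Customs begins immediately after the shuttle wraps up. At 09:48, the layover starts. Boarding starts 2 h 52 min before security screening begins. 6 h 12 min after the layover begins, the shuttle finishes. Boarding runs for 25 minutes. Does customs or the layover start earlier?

the layover

The shuttle ends at 09:48 + 372 min = 16:00.
So customs starts at 16:00.
Customs starts at 16:00 and the layover starts at 09:48, so the layover is first.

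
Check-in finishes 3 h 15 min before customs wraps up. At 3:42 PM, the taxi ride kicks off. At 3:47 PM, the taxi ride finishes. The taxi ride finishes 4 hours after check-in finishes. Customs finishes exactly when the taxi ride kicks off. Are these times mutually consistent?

Customs ends at 3:42 PM.
Check-in ends at 3:42 PM − 195 min = 12:27 PM.
The taxi ride ends at 12:27 PM + 240 min = 4:27 PM.
But the taxi ride is also said to end at 3:47 PM — a 40-minute conflict.

No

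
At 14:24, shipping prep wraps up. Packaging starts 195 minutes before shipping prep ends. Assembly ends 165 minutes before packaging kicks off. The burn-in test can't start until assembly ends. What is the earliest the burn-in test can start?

08:24

Packaging starts at 14:24 − 195 min = 11:09.
Assembly ends at 11:09 − 165 min = 08:24.
The burn-in test is bounded by assembly, so the earliest it can start is 08:24.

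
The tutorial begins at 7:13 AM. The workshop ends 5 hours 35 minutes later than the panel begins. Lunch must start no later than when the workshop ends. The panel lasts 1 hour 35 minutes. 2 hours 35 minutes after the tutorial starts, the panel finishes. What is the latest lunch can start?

The panel ends at 7:13 AM + 155 min = 9:48 AM.
The panel starts at 9:48 AM − 95 min = 8:13 AM.
The workshop ends at 8:13 AM + 335 min = 1:48 PM.
Lunch is bounded by the workshop, so the latest it can start is 1:48 PM.

1:48 PM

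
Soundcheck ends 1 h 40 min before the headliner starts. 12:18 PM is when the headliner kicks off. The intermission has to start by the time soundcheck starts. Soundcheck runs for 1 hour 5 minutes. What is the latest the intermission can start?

Soundcheck ends at 12:18 PM − 100 min = 10:38 AM.
Soundcheck starts at 10:38 AM − 65 min = 9:33 AM.
The intermission is bounded by soundcheck, so the latest it can start is 9:33 AM.

9:33 AM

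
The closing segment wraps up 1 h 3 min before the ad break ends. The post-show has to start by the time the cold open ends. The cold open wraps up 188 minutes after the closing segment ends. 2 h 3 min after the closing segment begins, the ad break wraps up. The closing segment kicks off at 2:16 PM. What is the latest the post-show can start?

The ad break ends at 2:16 PM + 123 min = 4:19 PM.
The closing segment ends at 4:19 PM − 63 min = 3:16 PM.
The cold open ends at 3:16 PM + 188 min = 6:24 PM.
The post-show is bounded by the cold open, so the latest it can start is 6:24 PM.

6:24 PM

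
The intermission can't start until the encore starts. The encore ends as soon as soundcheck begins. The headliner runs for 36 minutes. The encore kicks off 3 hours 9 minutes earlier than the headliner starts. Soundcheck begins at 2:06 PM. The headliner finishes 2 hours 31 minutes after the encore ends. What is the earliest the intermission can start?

The encore ends at 2:06 PM.
The headliner ends at 2:06 PM + 151 min = 4:37 PM.
The headliner starts at 4:37 PM − 36 min = 4:01 PM.
The encore starts at 4:01 PM − 189 min = 12:52 PM.
The intermission is bounded by the encore, so the earliest it can start is 12:52 PM.

12:52 PM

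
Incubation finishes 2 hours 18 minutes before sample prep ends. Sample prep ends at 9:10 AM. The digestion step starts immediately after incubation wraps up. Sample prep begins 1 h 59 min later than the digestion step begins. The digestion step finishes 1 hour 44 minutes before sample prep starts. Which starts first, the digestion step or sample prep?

the digestion step

Incubation ends at 9:10 AM − 138 min = 6:52 AM.
So the digestion step starts at 6:52 AM.
Sample prep starts at 6:52 AM + 119 min = 8:51 AM.
The digestion step starts at 6:52 AM and sample prep starts at 8:51 AM, so the digestion step is first.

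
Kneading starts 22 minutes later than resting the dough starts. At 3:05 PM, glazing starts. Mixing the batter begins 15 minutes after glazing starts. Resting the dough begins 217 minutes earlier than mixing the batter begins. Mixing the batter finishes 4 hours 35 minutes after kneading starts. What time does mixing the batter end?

Mixing the batter starts at 3:05 PM + 15 min = 3:20 PM.
Resting the dough starts at 3:20 PM − 217 min = 11:43 AM.
Kneading starts at 11:43 AM + 22 min = 12:05 PM.
Mixing the batter ends at 12:05 PM + 275 min = 4:40 PM.

4:40 PM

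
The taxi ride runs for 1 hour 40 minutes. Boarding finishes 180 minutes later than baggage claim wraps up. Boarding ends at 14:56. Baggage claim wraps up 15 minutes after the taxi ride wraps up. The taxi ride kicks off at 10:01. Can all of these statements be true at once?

The taxi ride ends at 10:01 + 100 min = 11:41.
Baggage claim ends at 11:41 + 15 min = 11:56.
Boarding ends at 11:56 + 180 min = 14:56.
That matches the stated 14:56, so the schedule is consistent.

Yes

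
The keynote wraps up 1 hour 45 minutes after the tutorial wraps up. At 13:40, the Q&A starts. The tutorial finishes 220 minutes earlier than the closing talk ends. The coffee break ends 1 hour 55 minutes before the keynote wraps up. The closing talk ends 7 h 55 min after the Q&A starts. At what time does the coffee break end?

17:45

The closing talk ends at 13:40 + 475 min = 21:35.
The tutorial ends at 21:35 − 220 min = 17:55.
The keynote ends at 17:55 + 105 min = 19:40.
The coffee break ends at 19:40 − 115 min = 17:45.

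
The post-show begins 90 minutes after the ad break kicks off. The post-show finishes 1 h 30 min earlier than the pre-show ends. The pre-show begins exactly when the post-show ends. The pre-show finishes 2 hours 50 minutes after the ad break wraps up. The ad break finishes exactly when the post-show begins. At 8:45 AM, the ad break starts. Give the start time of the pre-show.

11:35 AM

The post-show starts at 8:45 AM + 90 min = 10:15 AM.
So the ad break ends at 10:15 AM.
The pre-show ends at 10:15 AM + 170 min = 1:05 PM.
The post-show ends at 1:05 PM − 90 min = 11:35 AM.
So the pre-show starts at 11:35 AM.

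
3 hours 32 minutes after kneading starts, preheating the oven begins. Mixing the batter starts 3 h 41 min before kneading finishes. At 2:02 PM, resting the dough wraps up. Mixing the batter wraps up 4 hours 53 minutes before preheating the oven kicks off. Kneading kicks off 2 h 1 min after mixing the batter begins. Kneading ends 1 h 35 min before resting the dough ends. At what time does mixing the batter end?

Kneading ends at 2:02 PM − 95 min = 12:27 PM.
Mixing the batter starts at 12:27 PM − 221 min = 8:46 AM.
Kneading starts at 8:46 AM + 121 min = 10:47 AM.
Preheating the oven starts at 10:47 AM + 212 min = 2:19 PM.
Mixing the batter ends at 2:19 PM − 293 min = 9:26 AM.

9:26 AM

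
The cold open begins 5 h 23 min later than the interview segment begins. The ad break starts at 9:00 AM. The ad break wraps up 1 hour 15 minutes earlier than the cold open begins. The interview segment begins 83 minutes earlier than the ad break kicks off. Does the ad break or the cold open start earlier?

The interview segment starts at 9:00 AM − 83 min = 7:37 AM.
The cold open starts at 7:37 AM + 323 min = 1:00 PM.
The ad break starts at 9:00 AM and the cold open starts at 1:00 PM, so the ad break is first.

the ad break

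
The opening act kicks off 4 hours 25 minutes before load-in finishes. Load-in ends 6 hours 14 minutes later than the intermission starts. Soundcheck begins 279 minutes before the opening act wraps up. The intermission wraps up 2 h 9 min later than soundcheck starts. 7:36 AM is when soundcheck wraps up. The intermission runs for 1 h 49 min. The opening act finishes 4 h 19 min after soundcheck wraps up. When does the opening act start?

9:25 AM

The opening act ends at 7:36 AM + 259 min = 11:55 AM.
Soundcheck starts at 11:55 AM − 279 min = 7:16 AM.
The intermission ends at 7:16 AM + 129 min = 9:25 AM.
The intermission starts at 9:25 AM − 109 min = 7:36 AM.
Load-in ends at 7:36 AM + 374 min = 1:50 PM.
The opening act starts at 1:50 PM − 265 min = 9:25 AM.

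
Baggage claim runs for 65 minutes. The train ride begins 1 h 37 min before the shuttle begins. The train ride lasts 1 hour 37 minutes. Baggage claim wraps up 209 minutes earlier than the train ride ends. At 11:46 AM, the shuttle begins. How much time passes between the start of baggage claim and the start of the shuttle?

4 h 34 min

The train ride starts at 11:46 AM − 97 min = 10:09 AM.
The train ride ends at 10:09 AM + 97 min = 11:46 AM.
Baggage claim ends at 11:46 AM − 209 min = 8:17 AM.
Baggage claim starts at 8:17 AM − 65 min = 7:12 AM.
From 7:12 AM to 11:46 AM is 4 h 34 min.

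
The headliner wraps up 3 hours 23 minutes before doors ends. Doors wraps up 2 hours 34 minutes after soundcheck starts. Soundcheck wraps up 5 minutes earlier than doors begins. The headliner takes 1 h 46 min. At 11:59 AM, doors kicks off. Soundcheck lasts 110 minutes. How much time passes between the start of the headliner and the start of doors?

Soundcheck ends at 11:59 AM − 5 min = 11:54 AM.
Soundcheck starts at 11:54 AM − 110 min = 10:04 AM.
Doors ends at 10:04 AM + 154 min = 12:38 PM.
The headliner ends at 12:38 PM − 203 min = 9:15 AM.
The headliner starts at 9:15 AM − 106 min = 7:29 AM.
From 7:29 AM to 11:59 AM is 270 minutes.

270 minutes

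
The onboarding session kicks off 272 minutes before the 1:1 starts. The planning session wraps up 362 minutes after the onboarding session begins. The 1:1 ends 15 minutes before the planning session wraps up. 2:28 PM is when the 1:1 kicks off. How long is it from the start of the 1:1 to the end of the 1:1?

The onboarding session starts at 2:28 PM − 272 min = 9:56 AM.
The planning session ends at 9:56 AM + 362 min = 3:58 PM.
The 1:1 ends at 3:58 PM − 15 min = 3:43 PM.
From 2:28 PM to 3:43 PM is 75 minutes.

75 minutes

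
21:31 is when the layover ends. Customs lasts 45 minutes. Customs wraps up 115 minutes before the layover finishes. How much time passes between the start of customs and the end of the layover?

160 minutes

Customs ends at 21:31 − 115 min = 19:36.
Customs starts at 19:36 − 45 min = 18:51.
From 18:51 to 21:31 is 160 minutes.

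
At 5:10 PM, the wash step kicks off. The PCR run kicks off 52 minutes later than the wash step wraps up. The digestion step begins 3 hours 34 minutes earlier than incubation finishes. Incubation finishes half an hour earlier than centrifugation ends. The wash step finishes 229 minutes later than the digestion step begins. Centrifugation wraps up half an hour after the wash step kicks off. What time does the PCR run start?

Centrifugation ends at 5:10 PM + 30 min = 5:40 PM.
Incubation ends at 5:40 PM − 30 min = 5:10 PM.
The digestion step starts at 5:10 PM − 214 min = 1:36 PM.
The wash step ends at 1:36 PM + 229 min = 5:25 PM.
The PCR run starts at 5:25 PM + 52 min = 6:17 PM.

6:17 PM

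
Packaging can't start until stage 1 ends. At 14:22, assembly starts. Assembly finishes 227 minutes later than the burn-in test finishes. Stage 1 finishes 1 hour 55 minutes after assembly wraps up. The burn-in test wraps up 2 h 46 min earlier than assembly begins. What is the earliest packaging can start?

The burn-in test ends at 14:22 − 166 min = 11:36.
Assembly ends at 11:36 + 227 min = 15:23.
Stage 1 ends at 15:23 + 115 min = 17:18.
Packaging is bounded by stage 1, so the earliest it can start is 17:18.

17:18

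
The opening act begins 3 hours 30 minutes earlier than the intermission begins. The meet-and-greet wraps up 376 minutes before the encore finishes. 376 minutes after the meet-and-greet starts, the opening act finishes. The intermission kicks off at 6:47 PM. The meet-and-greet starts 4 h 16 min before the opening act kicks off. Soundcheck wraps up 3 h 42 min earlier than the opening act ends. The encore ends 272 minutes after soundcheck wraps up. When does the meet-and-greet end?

The opening act starts at 6:47 PM − 210 min = 3:17 PM.
The meet-and-greet starts at 3:17 PM − 256 min = 11:01 AM.
The opening act ends at 11:01 AM + 376 min = 5:17 PM.
Soundcheck ends at 5:17 PM − 222 min = 1:35 PM.
The encore ends at 1:35 PM + 272 min = 6:07 PM.
The meet-and-greet ends at 6:07 PM − 376 min = 11:51 AM.

11:51 AM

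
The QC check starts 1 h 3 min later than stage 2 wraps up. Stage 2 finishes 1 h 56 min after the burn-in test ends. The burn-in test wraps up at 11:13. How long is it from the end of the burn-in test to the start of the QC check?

Stage 2 ends at 11:13 + 116 min = 13:09.
The QC check starts at 13:09 + 63 min = 14:12.
From 11:13 to 14:12 is 2 hours 59 minutes.

2 hours 59 minutes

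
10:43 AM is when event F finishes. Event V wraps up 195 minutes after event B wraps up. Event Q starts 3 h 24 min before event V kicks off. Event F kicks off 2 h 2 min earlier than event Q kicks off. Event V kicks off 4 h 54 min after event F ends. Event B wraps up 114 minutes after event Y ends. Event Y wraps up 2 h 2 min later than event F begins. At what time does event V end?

Event V starts at 10:43 AM + 294 min = 3:37 PM.
Event Q starts at 3:37 PM − 204 min = 12:13 PM.
Event F starts at 12:13 PM − 122 min = 10:11 AM.
Event Y ends at 10:11 AM + 122 min = 12:13 PM.
Event B ends at 12:13 PM + 114 min = 2:07 PM.
Event V ends at 2:07 PM + 195 min = 5:22 PM.

5:22 PM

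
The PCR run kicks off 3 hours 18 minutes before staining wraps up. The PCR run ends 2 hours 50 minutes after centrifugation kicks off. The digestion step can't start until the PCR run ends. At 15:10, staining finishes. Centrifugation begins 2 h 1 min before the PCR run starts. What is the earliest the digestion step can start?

The PCR run starts at 15:10 − 198 min = 11:52.
Centrifugation starts at 11:52 − 121 min = 09:51.
The PCR run ends at 09:51 + 170 min = 12:41.
The digestion step is bounded by the PCR run, so the earliest it can start is 12:41.

12:41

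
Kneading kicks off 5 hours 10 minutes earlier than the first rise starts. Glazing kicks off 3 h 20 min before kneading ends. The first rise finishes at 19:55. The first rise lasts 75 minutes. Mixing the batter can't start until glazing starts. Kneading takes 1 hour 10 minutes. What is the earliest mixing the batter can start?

The first rise starts at 19:55 − 75 min = 18:40.
Kneading starts at 18:40 − 310 min = 13:30.
Kneading ends at 13:30 + 70 min = 14:40.
Glazing starts at 14:40 − 200 min = 11:20.
Mixing the batter is bounded by glazing, so the earliest it can start is 11:20.

11:20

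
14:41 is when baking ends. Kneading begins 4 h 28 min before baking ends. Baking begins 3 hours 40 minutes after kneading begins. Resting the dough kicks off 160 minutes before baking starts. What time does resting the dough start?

11:13

Kneading starts at 14:41 − 268 min = 10:13.
Baking starts at 10:13 + 220 min = 13:53.
Resting the dough starts at 13:53 − 160 min = 11:13.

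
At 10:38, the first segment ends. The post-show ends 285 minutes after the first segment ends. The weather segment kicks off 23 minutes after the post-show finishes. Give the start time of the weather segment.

The post-show ends at 10:38 + 285 min = 15:23.
The weather segment starts at 15:23 + 23 min = 15:46.

15:46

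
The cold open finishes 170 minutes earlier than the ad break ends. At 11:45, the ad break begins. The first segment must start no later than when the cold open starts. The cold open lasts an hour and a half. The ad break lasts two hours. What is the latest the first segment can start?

09:25

The ad break ends at 11:45 + 120 min = 13:45.
The cold open ends at 13:45 − 170 min = 10:55.
The cold open starts at 10:55 − 90 min = 09:25.
The first segment is bounded by the cold open, so the latest it can start is 09:25.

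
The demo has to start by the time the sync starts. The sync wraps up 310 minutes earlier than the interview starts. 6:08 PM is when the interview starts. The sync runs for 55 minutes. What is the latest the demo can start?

12:03 PM

The sync ends at 6:08 PM − 310 min = 12:58 PM.
The sync starts at 12:58 PM − 55 min = 12:03 PM.
The demo is bounded by the sync, so the latest it can start is 12:03 PM.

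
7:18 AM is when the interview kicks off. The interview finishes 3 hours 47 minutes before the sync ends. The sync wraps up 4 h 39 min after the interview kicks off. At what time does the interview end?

The sync ends at 7:18 AM + 279 min = 11:57 AM.
The interview ends at 11:57 AM − 227 min = 8:10 AM.

8:10 AM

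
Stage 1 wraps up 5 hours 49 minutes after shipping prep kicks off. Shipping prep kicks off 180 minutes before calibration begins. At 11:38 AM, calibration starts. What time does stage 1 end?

Shipping prep starts at 11:38 AM − 180 min = 8:38 AM.
Stage 1 ends at 8:38 AM + 349 min = 2:27 PM.

2:27 PM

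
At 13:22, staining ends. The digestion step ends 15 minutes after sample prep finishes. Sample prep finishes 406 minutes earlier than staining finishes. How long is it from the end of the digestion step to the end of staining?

Sample prep ends at 13:22 − 406 min = 06:36.
The digestion step ends at 06:36 + 15 min = 06:51.
From 06:51 to 13:22 is 391 minutes.

391 minutes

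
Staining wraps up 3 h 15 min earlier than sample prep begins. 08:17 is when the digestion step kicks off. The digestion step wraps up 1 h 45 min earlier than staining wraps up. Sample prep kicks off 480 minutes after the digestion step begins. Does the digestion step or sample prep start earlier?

Sample prep starts at 08:17 + 480 min = 16:17.
The digestion step starts at 08:17 and sample prep starts at 16:17, so the digestion step is first.

the digestion step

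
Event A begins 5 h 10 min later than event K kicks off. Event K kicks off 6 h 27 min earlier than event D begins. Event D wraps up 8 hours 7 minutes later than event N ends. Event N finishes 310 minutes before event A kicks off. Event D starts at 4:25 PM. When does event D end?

Event K starts at 4:25 PM − 387 min = 9:58 AM.
Event A starts at 9:58 AM + 310 min = 3:08 PM.
Event N ends at 3:08 PM − 310 min = 9:58 AM.
Event D ends at 9:58 AM + 487 min = 6:05 PM.

6:05 PM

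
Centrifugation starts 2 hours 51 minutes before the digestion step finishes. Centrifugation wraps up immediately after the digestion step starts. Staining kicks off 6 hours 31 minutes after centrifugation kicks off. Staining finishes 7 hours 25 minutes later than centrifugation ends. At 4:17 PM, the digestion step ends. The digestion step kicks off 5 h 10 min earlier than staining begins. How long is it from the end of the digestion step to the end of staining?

Centrifugation starts at 4:17 PM − 171 min = 1:26 PM.
Staining starts at 1:26 PM + 391 min = 7:57 PM.
The digestion step starts at 7:57 PM − 310 min = 2:47 PM.
So centrifugation ends at 2:47 PM.
Staining ends at 2:47 PM + 445 min = 10:12 PM.
From 4:17 PM to 10:12 PM is 355 minutes.

355 minutes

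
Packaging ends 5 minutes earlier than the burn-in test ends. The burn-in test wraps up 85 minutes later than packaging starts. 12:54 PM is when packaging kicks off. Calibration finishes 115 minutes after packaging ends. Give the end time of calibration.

The burn-in test ends at 12:54 PM + 85 min = 2:19 PM.
Packaging ends at 2:19 PM − 5 min = 2:14 PM.
Calibration ends at 2:14 PM + 115 min = 4:09 PM.

4:09 PM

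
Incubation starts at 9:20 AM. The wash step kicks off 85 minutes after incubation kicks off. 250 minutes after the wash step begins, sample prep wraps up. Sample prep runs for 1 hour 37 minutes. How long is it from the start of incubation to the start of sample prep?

The wash step starts at 9:20 AM + 85 min = 10:45 AM.
Sample prep ends at 10:45 AM + 250 min = 2:55 PM.
Sample prep starts at 2:55 PM − 97 min = 1:18 PM.
From 9:20 AM to 1:18 PM is 3 h 58 min.

3 h 58 min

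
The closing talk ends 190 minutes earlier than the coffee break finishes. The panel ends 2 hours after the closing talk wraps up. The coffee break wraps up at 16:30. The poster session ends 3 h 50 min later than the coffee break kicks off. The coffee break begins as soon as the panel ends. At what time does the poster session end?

The closing talk ends at 16:30 − 190 min = 13:20.
The panel ends at 13:20 + 120 min = 15:20.
So the coffee break starts at 15:20.
The poster session ends at 15:20 + 230 min = 19:10.

19:10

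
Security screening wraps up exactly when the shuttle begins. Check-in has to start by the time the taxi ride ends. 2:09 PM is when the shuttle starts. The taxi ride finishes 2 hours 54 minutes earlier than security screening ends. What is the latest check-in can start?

Security screening ends at 2:09 PM.
The taxi ride ends at 2:09 PM − 174 min = 11:15 AM.
Check-in is bounded by the taxi ride, so the latest it can start is 11:15 AM.

11:15 AM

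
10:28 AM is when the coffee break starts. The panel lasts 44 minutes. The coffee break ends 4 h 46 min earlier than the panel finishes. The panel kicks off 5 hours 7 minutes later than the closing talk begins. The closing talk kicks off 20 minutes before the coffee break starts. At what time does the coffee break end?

11:13 AM

The closing talk starts at 10:28 AM − 20 min = 10:08 AM.
The panel starts at 10:08 AM + 307 min = 3:15 PM.
The panel ends at 3:15 PM + 44 min = 3:59 PM.
The coffee break ends at 3:59 PM − 286 min = 11:13 AM.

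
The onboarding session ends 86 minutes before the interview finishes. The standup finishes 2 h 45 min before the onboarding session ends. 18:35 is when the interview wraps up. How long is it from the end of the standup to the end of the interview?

The onboarding session ends at 18:35 − 86 min = 17:09.
The standup ends at 17:09 − 165 min = 14:24.
From 14:24 to 18:35 is 4 hours 11 minutes.

4 hours 11 minutes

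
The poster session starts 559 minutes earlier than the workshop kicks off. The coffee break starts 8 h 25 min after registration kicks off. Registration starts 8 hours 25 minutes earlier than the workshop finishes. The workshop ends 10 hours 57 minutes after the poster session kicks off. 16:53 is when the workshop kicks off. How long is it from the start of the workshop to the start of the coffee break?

The poster session starts at 16:53 − 559 min = 07:34.
The workshop ends at 07:34 + 657 min = 18:31.
Registration starts at 18:31 − 505 min = 10:06.
The coffee break starts at 10:06 + 505 min = 18:31.
From 16:53 to 18:31 is 1 h 38 min.

1 h 38 min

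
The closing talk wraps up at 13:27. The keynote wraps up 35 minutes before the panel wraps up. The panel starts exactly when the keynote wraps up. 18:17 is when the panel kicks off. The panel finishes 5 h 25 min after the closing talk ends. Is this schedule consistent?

Yes

The panel ends at 13:27 + 325 min = 18:52.
The keynote ends at 18:52 − 35 min = 18:17.
So the panel starts at 18:17.
That matches the stated 18:17, so the schedule is consistent.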